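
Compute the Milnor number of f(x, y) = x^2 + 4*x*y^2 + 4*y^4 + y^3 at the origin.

2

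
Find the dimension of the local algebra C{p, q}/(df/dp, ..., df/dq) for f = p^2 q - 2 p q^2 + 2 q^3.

4

The Hessian of f at 0 has rank 0. Corank 2; j^3 = q*(p^2 - 2*p*q + 2*q^2) splits into three distinct lines over C (the quadratic factor has nonzero discriminant), so D_4.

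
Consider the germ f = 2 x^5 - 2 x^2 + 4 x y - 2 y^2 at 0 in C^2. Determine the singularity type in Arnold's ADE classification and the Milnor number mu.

Type A_4, Milnor number mu = 4.

The Hessian of f at 0 is [[-4, 4], [4, -4]] with rank 1, so corank 1. A Groebner basis of the Jacobian ideal J(f) in C{x,y} is {y^4, x - y}; counting standard monomials gives mu = 4. Corank 1: A-series; mu = 4 gives A_4.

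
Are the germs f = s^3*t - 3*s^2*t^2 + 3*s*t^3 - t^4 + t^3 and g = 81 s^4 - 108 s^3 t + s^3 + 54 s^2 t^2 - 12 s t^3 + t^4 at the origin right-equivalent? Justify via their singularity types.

The Hessian of f at 0 is [[0, 0], [0, 0]] with rank 0, so corank 2. A Groebner basis of the Jacobian ideal J(f) in C{s,t} is {s^3 - 3*s*t^2 + 3*t^2, s^2*t - 2*s*t^2, t^3}; counting standard monomials gives mu = 7. Corank 2; j^3 = t^3 is a perfect cube, so E-series; the 4-jet and mu = 7 give E_7. The Hessian of g at 0 is [[0, 0], [0, 0]] with rank 0, so corank 2. A Groebner basis of the Jacobian ideal J(g) in C{s,t} is {t^4, s*t^2 - t^3/9, s^2}; counting standard monomials gives mu = 6. Corank 2; j^3 = s^3 is a perfect cube, so E-series; the 4-jet and mu = 6 give E_6. f is E_7 but g is E_6, hence not right-equivalent.

No.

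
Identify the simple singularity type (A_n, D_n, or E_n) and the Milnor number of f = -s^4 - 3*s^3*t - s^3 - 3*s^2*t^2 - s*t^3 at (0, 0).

Type E_7, Milnor number mu = 7.

The Hessian of f at 0 has rank 0. Corank 2; j^3 = -s^3 is a perfect cube, so E-series; the 4-jet and mu = 7 give E_7.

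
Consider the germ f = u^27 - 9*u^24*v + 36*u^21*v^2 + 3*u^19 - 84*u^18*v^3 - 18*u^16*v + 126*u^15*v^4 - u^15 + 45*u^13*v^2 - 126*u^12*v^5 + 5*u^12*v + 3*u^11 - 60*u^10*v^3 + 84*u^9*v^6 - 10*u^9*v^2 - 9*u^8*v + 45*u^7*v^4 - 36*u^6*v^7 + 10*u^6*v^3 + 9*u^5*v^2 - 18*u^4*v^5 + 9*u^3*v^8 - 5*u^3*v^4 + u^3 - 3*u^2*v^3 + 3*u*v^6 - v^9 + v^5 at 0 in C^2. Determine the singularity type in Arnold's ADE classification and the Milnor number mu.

The Hessian of f at 0 is [[0, 0], [0, 0]] with rank 0, so corank 2. A Groebner basis of the Jacobian ideal J(f) in C{u,v} is {-u^2/2 + u*v^3, v^4, u^3, u^2*v}; counting standard monomials gives mu = 8. Corank 2; j^3 = u^3 is a perfect cube, so E-series; the 5-jet and mu = 8 give E_8.

Type E_{8}, Milnor number mu = 8.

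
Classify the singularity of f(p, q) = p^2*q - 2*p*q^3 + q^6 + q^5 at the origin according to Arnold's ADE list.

D_{7}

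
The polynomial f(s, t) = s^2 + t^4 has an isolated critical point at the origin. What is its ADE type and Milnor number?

The Hessian of f at 0 is [[2, 0], [0, 0]] with rank 1, so corank 1. A Groebner basis of the Jacobian ideal J(f) in C{s,t} is {t^3, s}; counting standard monomials gives mu = 3. Corank 1: A-series; mu = 3 gives A_3.

Type A_{3}, Milnor number mu = 3.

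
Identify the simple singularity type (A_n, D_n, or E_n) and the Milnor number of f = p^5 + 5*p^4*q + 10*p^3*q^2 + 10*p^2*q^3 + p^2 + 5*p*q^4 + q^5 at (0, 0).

The Hessian of f at 0 has rank 1. Corank 1: A-series; mu = 4 gives A_4.

Type A_{4}, Milnor number mu = 4.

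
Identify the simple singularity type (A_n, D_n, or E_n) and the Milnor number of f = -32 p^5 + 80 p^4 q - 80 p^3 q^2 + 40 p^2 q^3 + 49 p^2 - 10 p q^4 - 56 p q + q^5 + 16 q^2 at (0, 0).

Type A_{4}, Milnor number mu = 4.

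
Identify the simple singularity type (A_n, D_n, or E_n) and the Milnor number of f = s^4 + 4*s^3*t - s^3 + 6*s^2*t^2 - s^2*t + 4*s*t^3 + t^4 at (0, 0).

The Hessian of f at 0 has rank 0. Corank 2; j^3 = -s^2*(s + t) has shape L^2 M (L != M), so D-series; mu = 5 gives D_5.

Type D_5, Milnor number mu = 5.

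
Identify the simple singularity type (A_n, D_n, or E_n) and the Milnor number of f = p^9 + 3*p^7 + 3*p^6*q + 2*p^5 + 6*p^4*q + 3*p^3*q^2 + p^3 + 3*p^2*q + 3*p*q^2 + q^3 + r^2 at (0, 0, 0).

Type E8, Milnor number mu = 8.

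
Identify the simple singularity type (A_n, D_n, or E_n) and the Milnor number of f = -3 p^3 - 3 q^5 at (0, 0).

The Hessian of f at 0 is [[0, 0], [0, 0]] with rank 0, so corank 2. A Groebner basis of the Jacobian ideal J(f) in C{p,q} is {q^4, p^2}; counting standard monomials gives mu = 8. Corank 2; j^3 = -3*p^3 is a perfect cube, so E-series; the 5-jet and mu = 8 give E_8.

Type E8, Milnor number mu = 8.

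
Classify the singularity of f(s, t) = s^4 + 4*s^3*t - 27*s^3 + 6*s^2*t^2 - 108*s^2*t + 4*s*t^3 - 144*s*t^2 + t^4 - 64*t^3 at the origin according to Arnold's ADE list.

E_6

The Hessian of f at 0 is [[0, 0], [0, 0]] with rank 0, so corank 2. A Groebner basis of the Jacobian ideal J(f) in C{s,t} is {t^4, s*t^2 + 11*t^3/9, s^2 + 8*s*t/3 + 16*t^2/9}; counting standard monomials gives mu = 6. Corank 2; j^3 = -(3*s + 4*t)^3 is a perfect cube, so E-series; the 4-jet and mu = 6 give E_6.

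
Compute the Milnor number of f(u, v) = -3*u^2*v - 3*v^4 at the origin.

The Hessian of f at 0 has rank 0. Corank 2; j^3 = -3*u^2*v has shape L^2 M (L != M), so D-series; mu = 5 gives D_5.

5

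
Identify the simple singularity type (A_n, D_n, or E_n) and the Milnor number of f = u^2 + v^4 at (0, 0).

Type A_3, Milnor number mu = 3.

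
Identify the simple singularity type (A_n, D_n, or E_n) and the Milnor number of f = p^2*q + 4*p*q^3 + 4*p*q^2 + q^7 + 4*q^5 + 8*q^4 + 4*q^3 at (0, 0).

Type D_{8}, Milnor number mu = 8.

The Hessian of f at 0 has rank 0. Corank 2; j^3 = q*(p + 2*q)^2 has shape L^2 M (L != M), so D-series; mu = 8 gives D_8.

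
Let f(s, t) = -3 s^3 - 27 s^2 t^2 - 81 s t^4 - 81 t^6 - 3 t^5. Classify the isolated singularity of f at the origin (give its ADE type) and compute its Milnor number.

Type E8, Milnor number mu = 8.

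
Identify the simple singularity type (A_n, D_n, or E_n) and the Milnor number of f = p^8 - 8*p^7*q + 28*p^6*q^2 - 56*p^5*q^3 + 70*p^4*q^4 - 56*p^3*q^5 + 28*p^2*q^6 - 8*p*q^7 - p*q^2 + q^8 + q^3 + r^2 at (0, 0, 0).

Type D_{9}, Milnor number mu = 9.

The Hessian of f at 0 has rank 1. Corank 2; j^3 = -q^2*(p - q) has shape L^2 M (L != M), so D-series; mu = 9 gives D_9.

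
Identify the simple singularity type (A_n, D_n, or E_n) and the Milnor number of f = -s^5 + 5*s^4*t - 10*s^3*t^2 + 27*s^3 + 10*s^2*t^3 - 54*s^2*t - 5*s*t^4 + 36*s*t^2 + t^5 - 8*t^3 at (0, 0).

Type E8, Milnor number mu = 8.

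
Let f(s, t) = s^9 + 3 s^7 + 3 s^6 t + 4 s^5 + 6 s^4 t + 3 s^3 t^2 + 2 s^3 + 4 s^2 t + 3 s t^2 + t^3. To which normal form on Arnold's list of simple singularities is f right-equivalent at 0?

D_4

The Hessian of f at 0 is [[0, 0], [0, 0]] with rank 0, so corank 2. A Groebner basis of the Jacobian ideal J(f) in C{s,t} is {t^3, s^2 - 3*t^2/2, s*t + 3*t^2/2}; counting standard monomials gives mu = 4. Corank 2; j^3 = (s + t)*(2*s^2 + 2*s*t + t^2) splits into three distinct lines over C (the quadratic factor has nonzero discriminant), so D_4.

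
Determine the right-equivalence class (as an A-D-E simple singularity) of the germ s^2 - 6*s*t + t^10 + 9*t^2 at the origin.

The Hessian of f at 0 has rank 1. Corank 1: A-series; mu = 9 gives A_9.

A_9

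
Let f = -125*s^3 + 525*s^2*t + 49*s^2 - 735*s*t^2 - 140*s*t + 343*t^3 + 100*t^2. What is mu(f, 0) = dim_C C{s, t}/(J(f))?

2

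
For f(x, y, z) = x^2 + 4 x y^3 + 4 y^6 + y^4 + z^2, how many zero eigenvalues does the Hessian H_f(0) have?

1

The Hessian at 0 is [[2, 0, 0], [0, 0, 0], [0, 0, 2]] of rank 2; hence corank 1.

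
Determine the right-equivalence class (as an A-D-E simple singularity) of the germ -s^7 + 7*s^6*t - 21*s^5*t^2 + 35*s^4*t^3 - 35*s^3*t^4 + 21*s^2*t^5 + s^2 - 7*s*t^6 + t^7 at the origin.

The Hessian of f at 0 has rank 1. Corank 1: A-series; mu = 6 gives A_6.

A_{6}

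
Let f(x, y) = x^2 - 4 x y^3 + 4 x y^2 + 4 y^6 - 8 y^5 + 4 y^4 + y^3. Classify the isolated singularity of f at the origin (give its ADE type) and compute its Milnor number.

The Hessian of f at 0 is [[2, 0], [0, 0]] with rank 1, so corank 1. A Groebner basis of the Jacobian ideal J(f) in C{x,y} is {y^2, x}; counting standard monomials gives mu = 2. Corank 1: A-series; mu = 2 gives A_2.

Type A2, Milnor number mu = 2.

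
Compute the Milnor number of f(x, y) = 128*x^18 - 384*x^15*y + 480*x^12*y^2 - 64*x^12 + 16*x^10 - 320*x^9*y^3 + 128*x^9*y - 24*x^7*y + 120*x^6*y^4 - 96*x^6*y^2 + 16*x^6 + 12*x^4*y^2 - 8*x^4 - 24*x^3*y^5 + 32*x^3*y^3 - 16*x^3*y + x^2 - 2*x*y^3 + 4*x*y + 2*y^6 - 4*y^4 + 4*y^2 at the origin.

The Hessian of f at 0 is [[2, 4], [4, 8]] with rank 1, so corank 1. A Groebner basis of the Jacobian ideal J(f) in C{x,y} is {x*y^2 - 2*x/31 - 4*y/31, x/31 + y^3 + 2*y/31, x^2 + 4*x*y + 4*y^2}; counting standard monomials gives mu = 5. Corank 1: A-series; mu = 5 gives A_5.

5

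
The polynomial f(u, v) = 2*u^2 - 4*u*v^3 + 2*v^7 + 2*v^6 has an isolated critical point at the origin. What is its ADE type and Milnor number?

The Hessian of f at 0 is [[4, 0], [0, 0]] with rank 1, so corank 1. A Groebner basis of the Jacobian ideal J(f) in C{u,v} is {-u + v^3, u^2}; counting standard monomials gives mu = 6. Corank 1: A-series; mu = 6 gives A_6.

Type A_{6}, Milnor number mu = 6.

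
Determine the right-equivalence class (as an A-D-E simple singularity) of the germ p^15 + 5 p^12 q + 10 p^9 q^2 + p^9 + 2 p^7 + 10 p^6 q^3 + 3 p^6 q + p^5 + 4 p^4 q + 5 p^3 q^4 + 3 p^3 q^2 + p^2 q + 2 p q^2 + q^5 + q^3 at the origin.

D_{6}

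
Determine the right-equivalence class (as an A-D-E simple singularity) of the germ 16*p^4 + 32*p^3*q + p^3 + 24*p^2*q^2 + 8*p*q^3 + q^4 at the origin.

E_{6}

The Hessian of f at 0 has rank 0. Corank 2; j^3 = p^3 is a perfect cube, so E-series; the 4-jet and mu = 6 give E_6.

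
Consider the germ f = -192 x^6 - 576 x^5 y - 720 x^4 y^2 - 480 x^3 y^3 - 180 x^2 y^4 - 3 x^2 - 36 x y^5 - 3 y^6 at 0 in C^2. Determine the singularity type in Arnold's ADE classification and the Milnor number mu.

The Hessian of f at 0 has rank 1. Corank 1: A-series; mu = 5 gives A_5.

Type A_5, Milnor number mu = 5.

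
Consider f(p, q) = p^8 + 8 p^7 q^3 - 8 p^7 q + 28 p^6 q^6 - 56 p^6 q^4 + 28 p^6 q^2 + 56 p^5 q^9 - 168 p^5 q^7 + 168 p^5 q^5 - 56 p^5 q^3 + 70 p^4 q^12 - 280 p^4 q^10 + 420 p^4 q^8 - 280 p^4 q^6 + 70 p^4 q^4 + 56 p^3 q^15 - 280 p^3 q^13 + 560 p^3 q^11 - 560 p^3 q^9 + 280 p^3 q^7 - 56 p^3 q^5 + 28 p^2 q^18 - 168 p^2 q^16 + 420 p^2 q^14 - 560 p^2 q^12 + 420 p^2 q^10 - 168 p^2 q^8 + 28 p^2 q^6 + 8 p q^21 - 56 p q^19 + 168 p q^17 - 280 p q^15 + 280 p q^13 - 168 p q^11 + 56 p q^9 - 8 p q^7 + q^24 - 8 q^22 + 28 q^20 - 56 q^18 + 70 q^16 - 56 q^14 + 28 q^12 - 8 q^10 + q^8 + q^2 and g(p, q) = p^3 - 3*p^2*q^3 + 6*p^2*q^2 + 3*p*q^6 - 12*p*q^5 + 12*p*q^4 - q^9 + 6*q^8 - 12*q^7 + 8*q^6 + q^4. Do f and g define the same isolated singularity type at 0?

No.

The Hessian of f at 0 has rank 1. Corank 1: A-series; mu = 7 gives A_7. The Hessian of g at 0 has rank 0. Corank 2; j^3 = p^3 is a perfect cube, so E-series; the 4-jet and mu = 6 give E_6. f is A_7 but g is E_6, hence not right-equivalent.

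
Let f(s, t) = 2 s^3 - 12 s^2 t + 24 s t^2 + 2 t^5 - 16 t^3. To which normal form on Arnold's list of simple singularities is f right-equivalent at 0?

E8

The Hessian of f at 0 is [[0, 0], [0, 0]] with rank 0, so corank 2. A Groebner basis of the Jacobian ideal J(f) in C{s,t} is {t^4, s^2 - 4*s*t + 4*t^2}; counting standard monomials gives mu = 8. Corank 2; j^3 = 2*(s - 2*t)^3 is a perfect cube, so E-series; the 5-jet and mu = 8 give E_8.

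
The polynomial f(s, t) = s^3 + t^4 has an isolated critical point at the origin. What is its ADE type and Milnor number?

The Hessian of f at 0 has rank 0. Corank 2; j^3 = s^3 is a perfect cube, so E-series; the 4-jet and mu = 6 give E_6.

Type E_{6}, Milnor number mu = 6.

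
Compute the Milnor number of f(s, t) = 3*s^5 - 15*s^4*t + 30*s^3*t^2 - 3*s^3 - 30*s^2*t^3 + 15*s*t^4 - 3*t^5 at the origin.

8

The Hessian of f at 0 is [[0, 0], [0, 0]] with rank 0, so corank 2. A Groebner basis of the Jacobian ideal J(f) in C{s,t} is {t^5, s*t^3 - t^4/4, s^2}; counting standard monomials gives mu = 8. Corank 2; j^3 = -3*s^3 is a perfect cube, so E-series; the 5-jet and mu = 8 give E_8.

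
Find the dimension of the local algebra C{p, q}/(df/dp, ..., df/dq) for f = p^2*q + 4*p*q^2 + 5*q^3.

The Hessian of f at 0 is [[0, 0], [0, 0]] with rank 0, so corank 2. A Groebner basis of the Jacobian ideal J(f) in C{p,q} is {q^3, p^2 - q^2, p*q + 2*q^2}; counting standard monomials gives mu = 4. Corank 2; j^3 = q*(p^2 + 4*p*q + 5*q^2) splits into three distinct lines over C (the quadratic factor has nonzero discriminant), so D_4.

4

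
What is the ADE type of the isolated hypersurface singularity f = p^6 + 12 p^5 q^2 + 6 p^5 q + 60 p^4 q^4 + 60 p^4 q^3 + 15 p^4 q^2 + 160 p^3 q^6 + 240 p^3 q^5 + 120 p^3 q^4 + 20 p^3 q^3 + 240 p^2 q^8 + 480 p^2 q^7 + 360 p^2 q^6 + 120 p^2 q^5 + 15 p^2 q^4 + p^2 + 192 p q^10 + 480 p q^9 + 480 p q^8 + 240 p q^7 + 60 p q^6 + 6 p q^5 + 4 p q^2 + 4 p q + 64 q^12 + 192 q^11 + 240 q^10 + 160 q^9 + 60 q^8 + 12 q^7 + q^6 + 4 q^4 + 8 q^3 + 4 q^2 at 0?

The Hessian of f at 0 has rank 1. Corank 1: A-series; mu = 5 gives A_5.

A5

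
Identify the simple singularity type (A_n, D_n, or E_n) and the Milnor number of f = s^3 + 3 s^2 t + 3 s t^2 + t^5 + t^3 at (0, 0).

Type E_{8}, Milnor number mu = 8.

The Hessian of f at 0 has rank 0. Corank 2; j^3 = (s + t)^3 is a perfect cube, so E-series; the 5-jet and mu = 8 give E_8.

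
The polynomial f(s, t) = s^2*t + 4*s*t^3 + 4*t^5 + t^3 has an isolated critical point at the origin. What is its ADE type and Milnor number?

Type D4, Milnor number mu = 4.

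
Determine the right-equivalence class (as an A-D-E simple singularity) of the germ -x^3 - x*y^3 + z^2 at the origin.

The Hessian of f at 0 is [[0, 0, 0], [0, 0, 0], [0, 0, 2]] with rank 1, so corank 2. A Groebner basis of the Jacobian ideal J(f) in C{x,y,z} is {x^3, x*y^2, 3*x^2 + y^3, z}; counting standard monomials gives mu = 7. Corank 2; j^3 = -x^3 is a perfect cube, so E-series; the 4-jet and mu = 7 give E_7.

E_{7}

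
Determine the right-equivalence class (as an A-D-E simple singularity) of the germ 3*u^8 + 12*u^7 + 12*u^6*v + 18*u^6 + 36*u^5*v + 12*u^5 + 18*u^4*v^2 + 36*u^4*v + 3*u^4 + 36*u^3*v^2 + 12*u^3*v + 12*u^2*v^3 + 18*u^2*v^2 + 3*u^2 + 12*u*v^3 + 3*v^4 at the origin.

The Hessian of f at 0 is [[6, 0], [0, 0]] with rank 1, so corank 1. A Groebner basis of the Jacobian ideal J(f) in C{u,v} is {v^3, u}; counting standard monomials gives mu = 3. Corank 1: A-series; mu = 3 gives A_3.

A3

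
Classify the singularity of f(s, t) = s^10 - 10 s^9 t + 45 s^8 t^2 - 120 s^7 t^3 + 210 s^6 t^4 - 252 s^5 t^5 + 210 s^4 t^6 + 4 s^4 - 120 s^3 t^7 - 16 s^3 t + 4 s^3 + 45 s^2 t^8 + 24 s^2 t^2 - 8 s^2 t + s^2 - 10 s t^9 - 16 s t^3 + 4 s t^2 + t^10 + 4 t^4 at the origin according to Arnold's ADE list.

The Hessian of f at 0 has rank 1. Corank 1: A-series; mu = 9 gives A_9.

A_{9}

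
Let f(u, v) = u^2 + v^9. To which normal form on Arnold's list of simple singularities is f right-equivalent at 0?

A8

The Hessian of f at 0 is [[2, 0], [0, 0]] with rank 1, so corank 1. A Groebner basis of the Jacobian ideal J(f) in C{u,v} is {v^8, u}; counting standard monomials gives mu = 8. Corank 1: A-series; mu = 8 gives A_8.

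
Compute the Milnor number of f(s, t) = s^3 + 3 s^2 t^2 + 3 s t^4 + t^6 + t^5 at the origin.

The Hessian of f at 0 has rank 0. Corank 2; j^3 = s^3 is a perfect cube, so E-series; the 5-jet and mu = 8 give E_8.

8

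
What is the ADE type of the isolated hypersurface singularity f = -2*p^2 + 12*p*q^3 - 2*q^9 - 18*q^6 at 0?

The Hessian of f at 0 is [[-4, 0], [0, 0]] with rank 1, so corank 1. A Groebner basis of the Jacobian ideal J(f) in C{p,q} is {p^2*q^2, p^3, -p/3 + q^3}; counting standard monomials gives mu = 8. Corank 1: A-series; mu = 8 gives A_8.

A_8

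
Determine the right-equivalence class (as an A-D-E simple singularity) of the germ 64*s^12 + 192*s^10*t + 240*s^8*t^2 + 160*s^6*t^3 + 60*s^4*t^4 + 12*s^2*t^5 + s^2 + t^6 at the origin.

A_5

The Hessian of f at 0 is [[2, 0], [0, 0]] with rank 1, so corank 1. A Groebner basis of the Jacobian ideal J(f) in C{s,t} is {t^5, s}; counting standard monomials gives mu = 5. Corank 1: A-series; mu = 5 gives A_5.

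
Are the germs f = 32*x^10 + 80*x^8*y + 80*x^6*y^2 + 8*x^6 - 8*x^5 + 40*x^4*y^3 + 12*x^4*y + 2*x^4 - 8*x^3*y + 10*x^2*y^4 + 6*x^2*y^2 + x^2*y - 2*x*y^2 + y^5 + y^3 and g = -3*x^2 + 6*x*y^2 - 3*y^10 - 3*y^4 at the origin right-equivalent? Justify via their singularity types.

The Hessian of f at 0 is [[0, 0], [0, 0]] with rank 0, so corank 2. A Groebner basis of the Jacobian ideal J(f) in C{x,y} is {x^3 + 2*x^2 - 9*x*y/2 + 5*y^2/2, x^2*y - x*y/2 + y^2/2, -2*x^2 + x*y^2 + 7*x*y/2 - 3*y^2/2, -4*x^2 + 15*x*y/2 + y^3 - 7*y^2/2}; counting standard monomials gives mu = 6. Corank 2; j^3 = y*(x - y)^2 has shape L^2 M (L != M), so D-series; mu = 6 gives D_6. The Hessian of g at 0 is [[-6, 0], [0, 0]] with rank 1, so corank 1. A Groebner basis of the Jacobian ideal J(g) in C{x,y} is {x^5, x^4*y, -x + y^2}; counting standard monomials gives mu = 9. Corank 1: A-series; mu = 9 gives A_9. f is D_6 but g is A_9, hence not right-equivalent.

No.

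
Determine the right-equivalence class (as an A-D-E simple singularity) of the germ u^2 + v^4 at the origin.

The Hessian of f at 0 is [[2, 0], [0, 0]] with rank 1, so corank 1. A Groebner basis of the Jacobian ideal J(f) in C{u,v} is {v^3, u}; counting standard monomials gives mu = 3. Corank 1: A-series; mu = 3 gives A_3.

A_3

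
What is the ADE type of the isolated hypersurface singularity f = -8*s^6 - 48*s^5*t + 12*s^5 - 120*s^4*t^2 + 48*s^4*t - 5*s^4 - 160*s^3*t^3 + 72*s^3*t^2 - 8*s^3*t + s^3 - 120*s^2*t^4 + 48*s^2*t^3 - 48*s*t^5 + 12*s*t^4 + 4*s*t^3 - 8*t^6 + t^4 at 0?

The Hessian of f at 0 is [[0, 0], [0, 0]] with rank 0, so corank 2. A Groebner basis of the Jacobian ideal J(f) in C{s,t} is {s^3, s^2*t, -s^2/4 + s*t^2, 3*s^2/4 + t^3}; counting standard monomials gives mu = 6. Corank 2; j^3 = s^3 is a perfect cube, so E-series; the 4-jet and mu = 6 give E_6.

E6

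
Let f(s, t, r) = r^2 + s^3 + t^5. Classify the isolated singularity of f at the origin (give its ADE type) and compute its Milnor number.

Type E_{8}, Milnor number mu = 8.

The Hessian of f at 0 has rank 1. Corank 2; j^3 = s^3 is a perfect cube, so E-series; the 5-jet and mu = 8 give E_8.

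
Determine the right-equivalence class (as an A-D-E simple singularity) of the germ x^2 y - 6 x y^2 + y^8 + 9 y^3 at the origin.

The Hessian of f at 0 has rank 0. Corank 2; j^3 = y*(x - 3*y)^2 has shape L^2 M (L != M), so D-series; mu = 9 gives D_9.

D_9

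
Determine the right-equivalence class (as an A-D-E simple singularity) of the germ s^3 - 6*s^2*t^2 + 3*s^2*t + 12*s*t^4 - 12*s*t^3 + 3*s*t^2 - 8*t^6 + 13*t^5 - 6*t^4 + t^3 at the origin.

E_{8}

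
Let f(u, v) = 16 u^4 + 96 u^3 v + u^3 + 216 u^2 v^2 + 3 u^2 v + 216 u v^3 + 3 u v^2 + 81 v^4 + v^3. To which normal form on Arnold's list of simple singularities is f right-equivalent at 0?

E_6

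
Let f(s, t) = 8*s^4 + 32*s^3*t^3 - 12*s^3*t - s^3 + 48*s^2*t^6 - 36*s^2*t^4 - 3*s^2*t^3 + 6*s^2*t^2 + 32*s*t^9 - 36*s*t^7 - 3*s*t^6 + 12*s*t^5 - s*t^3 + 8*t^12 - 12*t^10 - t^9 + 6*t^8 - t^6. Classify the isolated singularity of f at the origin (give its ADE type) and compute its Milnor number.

The Hessian of f at 0 has rank 0. Corank 2; j^3 = -s^3 is a perfect cube, so E-series; the 4-jet and mu = 7 give E_7.

Type E_7, Milnor number mu = 7.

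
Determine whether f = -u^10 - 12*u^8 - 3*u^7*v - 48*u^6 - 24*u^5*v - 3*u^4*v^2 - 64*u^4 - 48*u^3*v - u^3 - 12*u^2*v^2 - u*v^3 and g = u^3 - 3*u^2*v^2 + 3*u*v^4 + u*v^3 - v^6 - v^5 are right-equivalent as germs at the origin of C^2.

The Hessian of f at 0 has rank 0. Corank 2; j^3 = -u^3 is a perfect cube, so E-series; the 4-jet and mu = 7 give E_7. The Hessian of g at 0 has rank 0. Corank 2; j^3 = u^3 is a perfect cube, so E-series; the 4-jet and mu = 7 give E_7. Both have type E_7, hence right-equivalent.

Yes.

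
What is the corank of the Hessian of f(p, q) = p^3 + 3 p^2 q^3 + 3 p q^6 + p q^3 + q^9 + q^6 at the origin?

Hessian at 0 has rank 0.

2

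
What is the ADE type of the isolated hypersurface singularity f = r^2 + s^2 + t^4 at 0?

A3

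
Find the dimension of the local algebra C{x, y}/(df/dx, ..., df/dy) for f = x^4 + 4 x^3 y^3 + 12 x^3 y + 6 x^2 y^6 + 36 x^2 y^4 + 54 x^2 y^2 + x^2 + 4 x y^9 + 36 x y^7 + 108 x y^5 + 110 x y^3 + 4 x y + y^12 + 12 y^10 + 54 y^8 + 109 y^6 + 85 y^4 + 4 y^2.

3

The Hessian of f at 0 has rank 1. Corank 1: A-series; mu = 3 gives A_3.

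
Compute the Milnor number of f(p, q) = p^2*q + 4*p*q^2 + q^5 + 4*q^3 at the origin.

6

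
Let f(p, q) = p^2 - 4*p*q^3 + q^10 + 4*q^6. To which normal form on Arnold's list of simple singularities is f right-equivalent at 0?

A9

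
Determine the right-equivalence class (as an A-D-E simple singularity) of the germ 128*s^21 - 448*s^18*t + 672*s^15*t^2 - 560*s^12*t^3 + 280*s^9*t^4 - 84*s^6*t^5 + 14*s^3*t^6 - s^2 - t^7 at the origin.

A_{6}

The Hessian of f at 0 is [[-2, 0], [0, 0]] with rank 1, so corank 1. A Groebner basis of the Jacobian ideal J(f) in C{s,t} is {t^6, s}; counting standard monomials gives mu = 6. Corank 1: A-series; mu = 6 gives A_6.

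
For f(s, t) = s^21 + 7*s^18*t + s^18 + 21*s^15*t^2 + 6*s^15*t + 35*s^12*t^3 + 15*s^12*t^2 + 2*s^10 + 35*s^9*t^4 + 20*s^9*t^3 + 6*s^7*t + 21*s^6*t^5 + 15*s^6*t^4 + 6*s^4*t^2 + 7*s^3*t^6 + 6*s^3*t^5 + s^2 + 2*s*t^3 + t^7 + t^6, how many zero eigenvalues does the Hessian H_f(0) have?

Hessian at 0 has rank 1.

1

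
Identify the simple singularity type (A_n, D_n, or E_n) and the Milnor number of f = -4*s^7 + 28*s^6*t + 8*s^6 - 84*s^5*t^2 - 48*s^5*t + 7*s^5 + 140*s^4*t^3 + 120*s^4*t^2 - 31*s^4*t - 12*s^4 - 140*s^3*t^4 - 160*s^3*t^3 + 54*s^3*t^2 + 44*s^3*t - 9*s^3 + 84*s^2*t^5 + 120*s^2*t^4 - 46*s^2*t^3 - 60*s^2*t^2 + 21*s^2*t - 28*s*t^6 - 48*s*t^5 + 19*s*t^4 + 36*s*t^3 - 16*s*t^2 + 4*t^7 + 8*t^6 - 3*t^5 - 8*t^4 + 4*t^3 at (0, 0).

Type D_{6}, Milnor number mu = 6.

The Hessian of f at 0 has rank 0. Corank 2; j^3 = -(s - t)*(3*s - 2*t)^2 has shape L^2 M (L != M), so D-series; mu = 6 gives D_6.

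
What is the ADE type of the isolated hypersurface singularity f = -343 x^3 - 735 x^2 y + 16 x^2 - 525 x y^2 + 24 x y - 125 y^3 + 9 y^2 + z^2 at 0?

The Hessian of f at 0 is [[32, 24, 0], [24, 18, 0], [0, 0, 2]] with rank 2, so corank 1. A Groebner basis of the Jacobian ideal J(f) in C{x,y,z} is {y^2, x + 3*y/4, z}; counting standard monomials gives mu = 2. Corank 1: A-series; mu = 2 gives A_2.

A_{2}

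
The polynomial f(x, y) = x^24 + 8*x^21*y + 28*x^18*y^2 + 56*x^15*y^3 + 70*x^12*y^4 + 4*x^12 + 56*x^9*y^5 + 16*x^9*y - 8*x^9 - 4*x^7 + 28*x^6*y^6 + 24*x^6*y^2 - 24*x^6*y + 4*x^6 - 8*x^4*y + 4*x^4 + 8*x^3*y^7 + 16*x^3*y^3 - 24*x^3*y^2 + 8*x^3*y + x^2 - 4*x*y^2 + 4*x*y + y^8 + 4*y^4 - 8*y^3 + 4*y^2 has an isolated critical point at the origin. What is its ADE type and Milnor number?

Type A7, Milnor number mu = 7.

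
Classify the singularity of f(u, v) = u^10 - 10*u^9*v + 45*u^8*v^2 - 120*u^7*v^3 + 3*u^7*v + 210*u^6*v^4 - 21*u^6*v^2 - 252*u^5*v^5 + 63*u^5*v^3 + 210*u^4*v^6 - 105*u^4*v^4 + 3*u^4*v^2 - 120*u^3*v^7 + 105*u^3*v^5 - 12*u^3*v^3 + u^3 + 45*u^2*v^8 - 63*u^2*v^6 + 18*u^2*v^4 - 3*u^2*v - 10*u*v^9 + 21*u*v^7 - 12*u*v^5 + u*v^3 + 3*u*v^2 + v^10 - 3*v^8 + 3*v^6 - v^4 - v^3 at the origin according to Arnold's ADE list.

E_7

The Hessian of f at 0 has rank 0. Corank 2; j^3 = (u - v)^3 is a perfect cube, so E-series; the 4-jet and mu = 7 give E_7.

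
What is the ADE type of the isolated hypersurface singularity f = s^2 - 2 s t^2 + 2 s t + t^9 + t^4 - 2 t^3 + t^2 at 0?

A_{8}

The Hessian of f at 0 is [[2, 2], [2, 2]] with rank 1, so corank 1. A Groebner basis of the Jacobian ideal J(f) in C{s,t} is {s^4 + 4*s^3*t + 6*s^3 + 10*s^2*t + 5*s^2 + 6*s*t + s + t, -s + t^2 - t}; counting standard monomials gives mu = 8. Corank 1: A-series; mu = 8 gives A_8.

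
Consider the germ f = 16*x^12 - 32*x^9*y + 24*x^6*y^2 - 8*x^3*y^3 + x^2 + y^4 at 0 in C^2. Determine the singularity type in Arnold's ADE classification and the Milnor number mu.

The Hessian of f at 0 has rank 1. Corank 1: A-series; mu = 3 gives A_3.

Type A_{3}, Milnor number mu = 3.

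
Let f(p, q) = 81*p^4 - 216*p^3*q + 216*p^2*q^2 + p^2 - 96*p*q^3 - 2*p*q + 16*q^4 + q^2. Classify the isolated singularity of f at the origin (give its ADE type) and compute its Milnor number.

Type A_3, Milnor number mu = 3.

The Hessian of f at 0 is [[2, -2], [-2, 2]] with rank 1, so corank 1. A Groebner basis of the Jacobian ideal J(f) in C{p,q} is {q^3, p - q}; counting standard monomials gives mu = 3. Corank 1: A-series; mu = 3 gives A_3.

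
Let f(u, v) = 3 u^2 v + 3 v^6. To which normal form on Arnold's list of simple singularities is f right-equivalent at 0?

The Hessian of f at 0 is [[0, 0], [0, 0]] with rank 0, so corank 2. A Groebner basis of the Jacobian ideal J(f) in C{u,v} is {u^2/6 + v^5, u^3, u*v}; counting standard monomials gives mu = 7. Corank 2; j^3 = 3*u^2*v has shape L^2 M (L != M), so D-series; mu = 7 gives D_7.

D7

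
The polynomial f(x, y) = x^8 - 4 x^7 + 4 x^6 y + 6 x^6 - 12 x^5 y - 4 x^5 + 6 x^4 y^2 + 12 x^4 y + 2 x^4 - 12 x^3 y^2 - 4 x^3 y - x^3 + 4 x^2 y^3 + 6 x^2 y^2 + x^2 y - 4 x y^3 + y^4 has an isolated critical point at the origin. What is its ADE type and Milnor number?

The Hessian of f at 0 has rank 0. Corank 2; j^3 = -x^2*(x - y) has shape L^2 M (L != M), so D-series; mu = 5 gives D_5.

Type D_5, Milnor number mu = 5.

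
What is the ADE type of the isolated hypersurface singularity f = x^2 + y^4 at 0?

A_{3}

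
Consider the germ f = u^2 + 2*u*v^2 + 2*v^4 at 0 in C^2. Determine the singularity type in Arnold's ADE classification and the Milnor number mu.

The Hessian of f at 0 is [[2, 0], [0, 0]] with rank 1, so corank 1. A Groebner basis of the Jacobian ideal J(f) in C{u,v} is {u^2, u*v, u + v^2}; counting standard monomials gives mu = 3. Corank 1: A-series; mu = 3 gives A_3.

Type A_{3}, Milnor number mu = 3.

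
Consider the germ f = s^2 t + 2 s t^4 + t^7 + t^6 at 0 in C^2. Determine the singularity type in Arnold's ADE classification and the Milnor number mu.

Type D_7, Milnor number mu = 7.

The Hessian of f at 0 is [[0, 0], [0, 0]] with rank 0, so corank 2. A Groebner basis of the Jacobian ideal J(f) in C{s,t} is {s*t + t^4, s^3, s^2*t, -s^2/6 + s*t^2}; counting standard monomials gives mu = 7. Corank 2; j^3 = s^2*t has shape L^2 M (L != M), so D-series; mu = 7 gives D_7.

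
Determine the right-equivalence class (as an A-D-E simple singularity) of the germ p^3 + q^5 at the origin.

E8

The Hessian of f at 0 is [[0, 0], [0, 0]] with rank 0, so corank 2. A Groebner basis of the Jacobian ideal J(f) in C{p,q} is {q^4, p^2}; counting standard monomials gives mu = 8. Corank 2; j^3 = p^3 is a perfect cube, so E-series; the 5-jet and mu = 8 give E_8.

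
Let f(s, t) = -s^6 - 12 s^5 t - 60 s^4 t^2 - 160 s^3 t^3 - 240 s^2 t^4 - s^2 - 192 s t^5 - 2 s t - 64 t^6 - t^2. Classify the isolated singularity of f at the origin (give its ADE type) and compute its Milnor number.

Type A_{5}, Milnor number mu = 5.

The Hessian of f at 0 has rank 1. Corank 1: A-series; mu = 5 gives A_5.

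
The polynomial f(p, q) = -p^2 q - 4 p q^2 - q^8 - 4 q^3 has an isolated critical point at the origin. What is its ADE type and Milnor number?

The Hessian of f at 0 is [[0, 0], [0, 0]] with rank 0, so corank 2. A Groebner basis of the Jacobian ideal J(f) in C{p,q} is {p^2/8 + q^7 - q^2/2, p^3 + 8*q^3, p*q + 2*q^2}; counting standard monomials gives mu = 9. Corank 2; j^3 = -q*(p + 2*q)^2 has shape L^2 M (L != M), so D-series; mu = 9 gives D_9.

Type D_{9}, Milnor number mu = 9.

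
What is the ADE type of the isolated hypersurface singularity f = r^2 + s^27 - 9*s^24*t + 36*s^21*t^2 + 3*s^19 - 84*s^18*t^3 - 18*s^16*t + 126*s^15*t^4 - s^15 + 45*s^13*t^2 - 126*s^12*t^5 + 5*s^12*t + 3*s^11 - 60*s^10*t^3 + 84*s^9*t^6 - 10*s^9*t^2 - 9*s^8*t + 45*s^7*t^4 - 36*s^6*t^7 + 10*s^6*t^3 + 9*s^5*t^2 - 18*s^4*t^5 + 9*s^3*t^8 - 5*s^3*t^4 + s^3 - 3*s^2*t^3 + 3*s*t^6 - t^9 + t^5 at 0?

The Hessian of f at 0 has rank 1. Corank 2; j^3 = s^3 is a perfect cube, so E-series; the 5-jet and mu = 8 give E_8.

E8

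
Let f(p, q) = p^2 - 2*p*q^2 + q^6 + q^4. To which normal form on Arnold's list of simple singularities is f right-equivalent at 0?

A_5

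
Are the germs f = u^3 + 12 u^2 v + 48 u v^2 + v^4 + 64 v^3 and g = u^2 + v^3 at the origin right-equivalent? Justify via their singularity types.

The Hessian of f at 0 is [[0, 0], [0, 0]] with rank 0, so corank 2. A Groebner basis of the Jacobian ideal J(f) in C{u,v} is {v^3, u^2 + 8*u*v + 16*v^2}; counting standard monomials gives mu = 6. Corank 2; j^3 = (u + 4*v)^3 is a perfect cube, so E-series; the 4-jet and mu = 6 give E_6. The Hessian of g at 0 is [[2, 0], [0, 0]] with rank 1, so corank 1. A Groebner basis of the Jacobian ideal J(g) in C{u,v} is {v^2, u}; counting standard monomials gives mu = 2. Corank 1: A-series; mu = 2 gives A_2. f is E_6 but g is A_2, hence not right-equivalent.

No.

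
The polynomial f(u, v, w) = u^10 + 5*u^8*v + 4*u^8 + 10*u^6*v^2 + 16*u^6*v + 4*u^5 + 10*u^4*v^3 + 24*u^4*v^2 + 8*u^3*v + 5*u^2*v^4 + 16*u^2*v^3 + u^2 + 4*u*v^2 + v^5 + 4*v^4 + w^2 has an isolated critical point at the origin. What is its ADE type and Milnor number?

Type A_{4}, Milnor number mu = 4.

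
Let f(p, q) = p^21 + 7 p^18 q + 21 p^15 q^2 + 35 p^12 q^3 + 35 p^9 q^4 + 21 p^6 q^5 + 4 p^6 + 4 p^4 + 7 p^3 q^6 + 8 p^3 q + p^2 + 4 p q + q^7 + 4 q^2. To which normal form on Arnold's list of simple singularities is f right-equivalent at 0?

A_{6}

The Hessian of f at 0 is [[2, 4], [4, 8]] with rank 1, so corank 1. A Groebner basis of the Jacobian ideal J(f) in C{p,q} is {-p*q/16 + q^4 - q^2/8, p*q^2 + p/24 + 4*q^3/3 + q/12, p^2 + 4*p*q + 4*q^2}; counting standard monomials gives mu = 6. Corank 1: A-series; mu = 6 gives A_6.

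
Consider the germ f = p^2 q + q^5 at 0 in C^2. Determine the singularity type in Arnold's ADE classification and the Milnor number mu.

Type D_{6}, Milnor number mu = 6.

The Hessian of f at 0 is [[0, 0], [0, 0]] with rank 0, so corank 2. A Groebner basis of the Jacobian ideal J(f) in C{p,q} is {p^2/5 + q^4, p^3, p*q}; counting standard monomials gives mu = 6. Corank 2; j^3 = p^2*q has shape L^2 M (L != M), so D-series; mu = 6 gives D_6.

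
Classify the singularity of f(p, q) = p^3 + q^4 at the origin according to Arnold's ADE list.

The Hessian of f at 0 has rank 0. Corank 2; j^3 = p^3 is a perfect cube, so E-series; the 4-jet and mu = 6 give E_6.

E_{6}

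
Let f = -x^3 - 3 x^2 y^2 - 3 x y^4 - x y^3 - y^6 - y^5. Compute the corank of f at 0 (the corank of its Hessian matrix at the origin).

2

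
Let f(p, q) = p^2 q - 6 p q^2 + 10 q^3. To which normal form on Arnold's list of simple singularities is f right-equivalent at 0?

The Hessian of f at 0 is [[0, 0], [0, 0]] with rank 0, so corank 2. A Groebner basis of the Jacobian ideal J(f) in C{p,q} is {q^3, p^2 - 6*q^2, p*q - 3*q^2}; counting standard monomials gives mu = 4. Corank 2; j^3 = q*(p^2 - 6*p*q + 10*q^2) splits into three distinct lines over C (the quadratic factor has nonzero discriminant), so D_4.

D_{4}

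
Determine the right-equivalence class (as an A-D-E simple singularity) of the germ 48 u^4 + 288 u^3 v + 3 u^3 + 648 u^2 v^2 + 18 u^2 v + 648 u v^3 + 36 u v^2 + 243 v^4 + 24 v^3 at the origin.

The Hessian of f at 0 has rank 0. Corank 2; j^3 = 3*(u + 2*v)^3 is a perfect cube, so E-series; the 4-jet and mu = 6 give E_6.

E_{6}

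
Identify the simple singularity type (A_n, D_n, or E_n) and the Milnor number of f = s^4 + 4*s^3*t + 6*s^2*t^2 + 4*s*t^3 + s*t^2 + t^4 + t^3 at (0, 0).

Type D_{5}, Milnor number mu = 5.

The Hessian of f at 0 has rank 0. Corank 2; j^3 = t^2*(s + t) has shape L^2 M (L != M), so D-series; mu = 5 gives D_5.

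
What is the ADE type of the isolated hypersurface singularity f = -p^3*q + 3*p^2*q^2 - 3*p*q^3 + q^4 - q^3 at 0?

E_7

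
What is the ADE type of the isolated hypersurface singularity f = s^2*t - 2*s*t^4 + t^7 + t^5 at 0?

D_{6}

The Hessian of f at 0 is [[0, 0], [0, 0]] with rank 0, so corank 2. A Groebner basis of the Jacobian ideal J(f) in C{s,t} is {-s*t + t^4, s*t^2, s^2 + 5*s*t}; counting standard monomials gives mu = 6. Corank 2; j^3 = s^2*t has shape L^2 M (L != M), so D-series; mu = 6 gives D_6.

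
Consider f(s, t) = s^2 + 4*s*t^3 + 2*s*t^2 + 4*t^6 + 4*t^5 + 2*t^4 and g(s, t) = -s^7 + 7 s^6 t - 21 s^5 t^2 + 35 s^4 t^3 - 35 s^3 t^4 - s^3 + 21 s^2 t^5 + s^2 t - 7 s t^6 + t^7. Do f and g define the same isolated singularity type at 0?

The Hessian of f at 0 has rank 1. Corank 1: A-series; mu = 3 gives A_3. The Hessian of g at 0 has rank 0. Corank 2; j^3 = -s^2*(s - t) has shape L^2 M (L != M), so D-series; mu = 8 gives D_8. f is A_3 but g is D_8, hence not right-equivalent.

No.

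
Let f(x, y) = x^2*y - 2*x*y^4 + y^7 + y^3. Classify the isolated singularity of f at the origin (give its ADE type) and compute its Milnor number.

The Hessian of f at 0 has rank 0. Corank 2; j^3 = y*(x^2 + y^2) splits into three distinct lines over C (the quadratic factor has nonzero discriminant), so D_4.

Type D_4, Milnor number mu = 4.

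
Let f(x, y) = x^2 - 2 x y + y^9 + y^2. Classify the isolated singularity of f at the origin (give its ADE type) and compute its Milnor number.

The Hessian of f at 0 has rank 1. Corank 1: A-series; mu = 8 gives A_8.

Type A_8, Milnor number mu = 8.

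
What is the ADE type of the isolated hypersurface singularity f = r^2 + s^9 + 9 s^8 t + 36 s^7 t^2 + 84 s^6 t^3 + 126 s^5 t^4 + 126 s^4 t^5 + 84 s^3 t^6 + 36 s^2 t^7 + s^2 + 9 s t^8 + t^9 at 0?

A_{8}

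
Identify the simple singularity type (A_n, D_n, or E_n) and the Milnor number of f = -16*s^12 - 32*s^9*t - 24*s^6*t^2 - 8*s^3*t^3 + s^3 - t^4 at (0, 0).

Type E6, Milnor number mu = 6.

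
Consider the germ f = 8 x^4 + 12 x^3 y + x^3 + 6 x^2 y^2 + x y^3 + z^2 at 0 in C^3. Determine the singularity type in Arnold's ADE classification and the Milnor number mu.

Type E7, Milnor number mu = 7.

The Hessian of f at 0 is [[0, 0, 0], [0, 0, 0], [0, 0, 2]] with rank 1, so corank 2. A Groebner basis of the Jacobian ideal J(f) in C{x,y,z} is {3*x^2/4 + y^4 + y^3/4, x^3, x^2*y - x^2/4 - y^3/12, x^2 + x*y^2 + y^3/3, z}; counting standard monomials gives mu = 7. Corank 2; j^3 = x^3 is a perfect cube, so E-series; the 4-jet and mu = 7 give E_7.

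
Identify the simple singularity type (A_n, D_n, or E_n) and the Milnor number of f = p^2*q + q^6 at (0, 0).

Type D_7, Milnor number mu = 7.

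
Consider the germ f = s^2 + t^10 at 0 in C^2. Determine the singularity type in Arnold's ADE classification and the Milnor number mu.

Type A_9, Milnor number mu = 9.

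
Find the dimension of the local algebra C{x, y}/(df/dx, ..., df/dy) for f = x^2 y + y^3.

The Hessian of f at 0 has rank 0. Corank 2; j^3 = y*(x^2 + y^2) splits into three distinct lines over C (the quadratic factor has nonzero discriminant), so D_4.

4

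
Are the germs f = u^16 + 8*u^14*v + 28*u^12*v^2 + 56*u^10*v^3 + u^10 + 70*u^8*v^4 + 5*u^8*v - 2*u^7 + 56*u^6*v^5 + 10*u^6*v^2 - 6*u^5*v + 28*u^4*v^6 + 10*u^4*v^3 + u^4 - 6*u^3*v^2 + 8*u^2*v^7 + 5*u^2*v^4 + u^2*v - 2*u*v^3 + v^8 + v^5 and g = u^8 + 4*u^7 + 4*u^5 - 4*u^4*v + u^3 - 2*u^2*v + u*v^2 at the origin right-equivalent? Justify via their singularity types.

Yes.

The Hessian of f at 0 has rank 0. Corank 2; j^3 = u^2*v has shape L^2 M (L != M), so D-series; mu = 9 gives D_9. The Hessian of g at 0 has rank 0. Corank 2; j^3 = u*(u - v)^2 has shape L^2 M (L != M), so D-series; mu = 9 gives D_9. Both have type D_9, hence right-equivalent.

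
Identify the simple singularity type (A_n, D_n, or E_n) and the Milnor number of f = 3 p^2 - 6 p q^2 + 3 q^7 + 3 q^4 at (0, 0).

The Hessian of f at 0 has rank 1. Corank 1: A-series; mu = 6 gives A_6.

Type A_{6}, Milnor number mu = 6.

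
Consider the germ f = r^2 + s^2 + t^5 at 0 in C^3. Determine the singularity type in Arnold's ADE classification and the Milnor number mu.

The Hessian of f at 0 has rank 2. Corank 1: A-series; mu = 4 gives A_4.

Type A_{4}, Milnor number mu = 4.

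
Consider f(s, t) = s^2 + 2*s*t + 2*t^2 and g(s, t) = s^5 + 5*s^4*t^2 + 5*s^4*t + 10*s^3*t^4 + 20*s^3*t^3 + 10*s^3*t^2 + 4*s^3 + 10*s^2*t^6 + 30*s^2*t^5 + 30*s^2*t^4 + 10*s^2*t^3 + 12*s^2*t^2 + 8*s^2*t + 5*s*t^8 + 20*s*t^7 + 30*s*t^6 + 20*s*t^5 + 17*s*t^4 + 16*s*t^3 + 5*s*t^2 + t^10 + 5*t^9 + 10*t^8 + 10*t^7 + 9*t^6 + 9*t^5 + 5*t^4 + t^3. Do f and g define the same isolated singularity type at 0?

No.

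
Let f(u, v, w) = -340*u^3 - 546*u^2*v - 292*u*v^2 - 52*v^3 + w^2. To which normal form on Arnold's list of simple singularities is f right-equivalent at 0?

D_4

The Hessian of f at 0 has rank 1. Corank 2; j^3 = -2*(2*u + v)*(85*u^2 + 94*u*v + 26*v^2) splits into three distinct lines over C (the quadratic factor has nonzero discriminant), so D_4.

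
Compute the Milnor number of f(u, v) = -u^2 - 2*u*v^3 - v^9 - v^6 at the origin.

8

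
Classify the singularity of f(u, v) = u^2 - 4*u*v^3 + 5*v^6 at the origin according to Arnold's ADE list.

The Hessian of f at 0 is [[2, 0], [0, 0]] with rank 1, so corank 1. A Groebner basis of the Jacobian ideal J(f) in C{u,v} is {u*v^2, -u/2 + v^3, u^2}; counting standard monomials gives mu = 5. Corank 1: A-series; mu = 5 gives A_5.

A_5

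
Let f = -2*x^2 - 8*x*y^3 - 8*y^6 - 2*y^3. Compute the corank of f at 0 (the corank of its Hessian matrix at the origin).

The Hessian at 0 is [[-4, 0], [0, 0]] of rank 1; hence corank 1.

1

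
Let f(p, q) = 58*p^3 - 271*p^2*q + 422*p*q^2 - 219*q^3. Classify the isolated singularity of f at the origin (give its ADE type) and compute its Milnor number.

The Hessian of f at 0 has rank 0. Corank 2; j^3 = (2*p - 3*q)*(29*p^2 - 92*p*q + 73*q^2) splits into three distinct lines over C (the quadratic factor has nonzero discriminant), so D_4.

Type D_{4}, Milnor number mu = 4.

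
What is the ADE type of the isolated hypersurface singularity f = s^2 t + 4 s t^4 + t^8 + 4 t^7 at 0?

The Hessian of f at 0 has rank 0. Corank 2; j^3 = s^2*t has shape L^2 M (L != M), so D-series; mu = 9 gives D_9.

D_9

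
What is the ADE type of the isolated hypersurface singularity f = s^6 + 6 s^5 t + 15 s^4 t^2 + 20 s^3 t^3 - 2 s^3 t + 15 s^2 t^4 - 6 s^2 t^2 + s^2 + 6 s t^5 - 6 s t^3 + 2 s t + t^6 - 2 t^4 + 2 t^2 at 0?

A_1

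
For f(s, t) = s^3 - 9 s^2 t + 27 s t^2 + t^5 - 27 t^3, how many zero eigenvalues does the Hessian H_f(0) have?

Hessian at 0 has rank 0.

2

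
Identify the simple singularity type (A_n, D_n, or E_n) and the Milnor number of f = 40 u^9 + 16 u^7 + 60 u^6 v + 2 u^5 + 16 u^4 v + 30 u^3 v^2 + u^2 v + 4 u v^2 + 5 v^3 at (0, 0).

Type D4, Milnor number mu = 4.

The Hessian of f at 0 is [[0, 0], [0, 0]] with rank 0, so corank 2. A Groebner basis of the Jacobian ideal J(f) in C{u,v} is {v^3, u^2 - v^2, u*v + 2*v^2}; counting standard monomials gives mu = 4. Corank 2; j^3 = v*(u^2 + 4*u*v + 5*v^2) splits into three distinct lines over C (the quadratic factor has nonzero discriminant), so D_4.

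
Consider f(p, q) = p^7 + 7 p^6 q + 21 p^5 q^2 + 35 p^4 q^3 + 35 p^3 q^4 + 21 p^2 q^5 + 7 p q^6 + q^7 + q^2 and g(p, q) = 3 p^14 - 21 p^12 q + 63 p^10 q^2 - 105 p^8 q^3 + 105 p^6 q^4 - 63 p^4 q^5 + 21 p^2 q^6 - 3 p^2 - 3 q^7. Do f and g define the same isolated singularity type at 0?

Yes.

The Hessian of f at 0 is [[0, 0], [0, 2]] with rank 1, so corank 1. A Groebner basis of the Jacobian ideal J(f) in C{p,q} is {p^6, q}; counting standard monomials gives mu = 6. Corank 1: A-series; mu = 6 gives A_6. The Hessian of g at 0 is [[-6, 0], [0, 0]] with rank 1, so corank 1. A Groebner basis of the Jacobian ideal J(g) in C{p,q} is {q^6, p}; counting standard monomials gives mu = 6. Corank 1: A-series; mu = 6 gives A_6. Both have type A_6, hence right-equivalent.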